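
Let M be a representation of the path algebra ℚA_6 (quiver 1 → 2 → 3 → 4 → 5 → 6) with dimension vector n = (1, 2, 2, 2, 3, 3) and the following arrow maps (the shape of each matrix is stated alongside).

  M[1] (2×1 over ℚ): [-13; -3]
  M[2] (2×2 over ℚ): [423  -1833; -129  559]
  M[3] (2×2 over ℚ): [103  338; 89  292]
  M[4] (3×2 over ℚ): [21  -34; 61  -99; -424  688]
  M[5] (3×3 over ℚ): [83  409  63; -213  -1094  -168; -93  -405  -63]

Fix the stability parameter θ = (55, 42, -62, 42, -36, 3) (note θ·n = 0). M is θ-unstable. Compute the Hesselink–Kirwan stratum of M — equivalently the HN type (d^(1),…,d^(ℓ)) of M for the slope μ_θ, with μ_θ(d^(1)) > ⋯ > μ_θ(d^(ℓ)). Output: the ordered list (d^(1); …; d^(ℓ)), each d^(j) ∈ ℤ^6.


Interval decomposition of M: I[1,2], I[2,6], I[3,6], I[5,5], I[6,6].
HN type (ℓ=5): μ^(1)=97/2; μ^(2)=3; μ^(3)=-10; μ^(4)=-36; μ^(5)=-62

((1, 1, 0, 0, 0, 0); (0, 0, 0, 2, 2, 3); (0, 1, 1, 0, 0, 0); (0, 0, 0, 0, 1, 0); (0, 0, 1, 0, 0, 0))


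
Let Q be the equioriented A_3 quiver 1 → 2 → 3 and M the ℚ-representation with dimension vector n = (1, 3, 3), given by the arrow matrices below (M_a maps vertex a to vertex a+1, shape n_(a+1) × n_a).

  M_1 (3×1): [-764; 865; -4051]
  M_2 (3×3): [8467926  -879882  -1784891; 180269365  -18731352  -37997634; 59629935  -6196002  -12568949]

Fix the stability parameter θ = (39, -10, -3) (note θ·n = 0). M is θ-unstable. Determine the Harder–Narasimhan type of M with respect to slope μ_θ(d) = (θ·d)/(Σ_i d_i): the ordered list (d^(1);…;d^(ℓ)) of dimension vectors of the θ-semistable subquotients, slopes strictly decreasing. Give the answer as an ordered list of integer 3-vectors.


Via rank(M_{q-1}∘⋯∘M_p): M ≅ I[1,3], I[2,2], I[2,3], I[3,3].
μ_θ-semistable layers: μ^(1)=26/3; μ^(2)=-3; μ^(3)=-10

((1, 1, 1); (0, 0, 2); (0, 2, 0))


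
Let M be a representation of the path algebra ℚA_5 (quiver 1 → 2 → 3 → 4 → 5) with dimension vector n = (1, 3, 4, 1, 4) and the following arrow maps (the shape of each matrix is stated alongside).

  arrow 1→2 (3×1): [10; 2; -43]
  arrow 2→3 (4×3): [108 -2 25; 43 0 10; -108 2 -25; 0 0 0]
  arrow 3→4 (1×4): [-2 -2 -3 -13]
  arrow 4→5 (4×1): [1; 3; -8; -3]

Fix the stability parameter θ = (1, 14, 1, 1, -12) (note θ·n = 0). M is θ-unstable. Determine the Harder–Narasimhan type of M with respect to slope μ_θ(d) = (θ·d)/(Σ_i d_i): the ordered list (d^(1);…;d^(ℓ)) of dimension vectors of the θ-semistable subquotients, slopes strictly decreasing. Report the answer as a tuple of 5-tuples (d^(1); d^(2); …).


Interval decomposition of M: I[1,5], I[2,2], I[2,3], I[3,3]^2, I[5,5]^3.
HN type (ℓ=4): μ^(1)=14; μ^(2)=15/2; μ^(3)=1; μ^(4)=-12

((0, 1, 0, 0, 0); (0, 1, 1, 0, 0); (1, 1, 3, 1, 1); (0, 0, 0, 0, 3))


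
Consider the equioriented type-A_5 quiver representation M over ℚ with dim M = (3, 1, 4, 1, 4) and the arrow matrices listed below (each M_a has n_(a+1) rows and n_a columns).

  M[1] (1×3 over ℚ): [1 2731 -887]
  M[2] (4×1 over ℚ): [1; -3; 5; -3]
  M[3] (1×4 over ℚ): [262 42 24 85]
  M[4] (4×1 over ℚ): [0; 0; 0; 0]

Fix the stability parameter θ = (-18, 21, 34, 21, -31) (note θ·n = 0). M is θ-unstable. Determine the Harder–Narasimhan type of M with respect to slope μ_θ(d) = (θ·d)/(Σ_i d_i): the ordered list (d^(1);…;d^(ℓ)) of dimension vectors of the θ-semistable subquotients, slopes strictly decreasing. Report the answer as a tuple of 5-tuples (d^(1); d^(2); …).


Via rank(M_{q-1}∘⋯∘M_p): M ≅ I[1,1]^2, I[1,4], I[3,3]^3, I[5,5]^4.
μ_θ-semistable layers: μ^(1)=34; μ^(2)=55/2; μ^(3)=21; μ^(4)=-18; μ^(5)=-31

((0, 0, 3, 0, 0); (0, 0, 1, 1, 0); (0, 1, 0, 0, 0); (3, 0, 0, 0, 0); (0, 0, 0, 0, 4))


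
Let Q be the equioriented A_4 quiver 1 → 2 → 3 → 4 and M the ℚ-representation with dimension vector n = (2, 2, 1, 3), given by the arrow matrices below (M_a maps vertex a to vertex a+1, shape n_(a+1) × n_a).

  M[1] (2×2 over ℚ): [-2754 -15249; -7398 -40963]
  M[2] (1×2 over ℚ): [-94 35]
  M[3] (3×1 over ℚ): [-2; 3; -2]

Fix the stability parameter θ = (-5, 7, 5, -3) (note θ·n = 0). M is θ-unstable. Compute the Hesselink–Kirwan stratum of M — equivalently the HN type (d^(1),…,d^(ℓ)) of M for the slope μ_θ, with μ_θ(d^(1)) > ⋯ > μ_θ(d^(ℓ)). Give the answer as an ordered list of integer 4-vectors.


Interval decomposition of M: I[1,1], I[1,4], I[2,2], I[4,4]^2.
HN type (ℓ=4): μ^(1)=7; μ^(2)=3; μ^(3)=-3; μ^(4)=-5

((0, 1, 0, 0); (0, 1, 1, 1); (0, 0, 0, 2); (2, 0, 0, 0))


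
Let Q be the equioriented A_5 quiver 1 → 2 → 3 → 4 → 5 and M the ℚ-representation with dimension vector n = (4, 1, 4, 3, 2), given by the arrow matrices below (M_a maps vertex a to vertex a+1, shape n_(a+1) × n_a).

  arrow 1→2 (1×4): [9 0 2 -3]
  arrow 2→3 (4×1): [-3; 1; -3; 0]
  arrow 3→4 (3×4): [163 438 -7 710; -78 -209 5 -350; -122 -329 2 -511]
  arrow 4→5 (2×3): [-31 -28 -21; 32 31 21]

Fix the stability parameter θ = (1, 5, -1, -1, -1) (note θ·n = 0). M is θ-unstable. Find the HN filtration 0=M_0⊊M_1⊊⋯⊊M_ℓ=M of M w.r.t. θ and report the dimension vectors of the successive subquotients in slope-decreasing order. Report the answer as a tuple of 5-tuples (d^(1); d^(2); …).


Interval decomposition of M: I[1,1]^3, I[1,5], I[3,3], I[3,4], I[3,5].
HN type (ℓ=3): μ^(1)=1; μ^(2)=3/5; μ^(3)=-1

((3, 0, 0, 0, 0); (1, 1, 1, 1, 1); (0, 0, 3, 2, 1))


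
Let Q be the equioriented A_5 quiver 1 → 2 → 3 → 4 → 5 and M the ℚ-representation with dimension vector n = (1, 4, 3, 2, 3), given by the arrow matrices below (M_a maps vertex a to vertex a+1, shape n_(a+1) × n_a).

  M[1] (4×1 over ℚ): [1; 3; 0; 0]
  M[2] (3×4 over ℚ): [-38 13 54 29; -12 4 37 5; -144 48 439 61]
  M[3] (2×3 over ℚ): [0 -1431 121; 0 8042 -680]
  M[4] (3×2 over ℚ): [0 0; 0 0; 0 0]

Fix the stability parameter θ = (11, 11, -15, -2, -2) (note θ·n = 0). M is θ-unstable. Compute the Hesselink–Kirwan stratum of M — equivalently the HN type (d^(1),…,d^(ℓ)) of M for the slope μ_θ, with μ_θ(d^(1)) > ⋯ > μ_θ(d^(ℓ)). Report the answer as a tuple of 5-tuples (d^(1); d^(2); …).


Interval decomposition of M: I[1,3], I[2,2], I[2,4]^2, I[5,5]^3.
HN type (ℓ=3): μ^(1)=11; μ^(2)=7/3; μ^(3)=-2

((0, 1, 0, 0, 0); (1, 1, 1, 0, 0); (0, 2, 2, 2, 3))


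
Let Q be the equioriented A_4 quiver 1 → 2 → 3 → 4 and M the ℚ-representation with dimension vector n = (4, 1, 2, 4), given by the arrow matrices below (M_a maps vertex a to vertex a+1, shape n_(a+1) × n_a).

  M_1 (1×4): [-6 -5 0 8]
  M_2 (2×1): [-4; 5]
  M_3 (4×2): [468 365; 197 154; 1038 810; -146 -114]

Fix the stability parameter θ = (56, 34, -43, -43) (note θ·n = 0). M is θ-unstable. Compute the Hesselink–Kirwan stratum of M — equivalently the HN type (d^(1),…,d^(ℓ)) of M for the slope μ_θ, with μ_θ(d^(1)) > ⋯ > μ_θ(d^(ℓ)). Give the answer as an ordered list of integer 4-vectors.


Interval decomposition of M: I[1,1]^3, I[1,4], I[3,4], I[4,4]^2.
HN type (ℓ=3): μ^(1)=56; μ^(2)=1; μ^(3)=-43

((3, 0, 0, 0); (1, 1, 1, 1); (0, 0, 1, 3))


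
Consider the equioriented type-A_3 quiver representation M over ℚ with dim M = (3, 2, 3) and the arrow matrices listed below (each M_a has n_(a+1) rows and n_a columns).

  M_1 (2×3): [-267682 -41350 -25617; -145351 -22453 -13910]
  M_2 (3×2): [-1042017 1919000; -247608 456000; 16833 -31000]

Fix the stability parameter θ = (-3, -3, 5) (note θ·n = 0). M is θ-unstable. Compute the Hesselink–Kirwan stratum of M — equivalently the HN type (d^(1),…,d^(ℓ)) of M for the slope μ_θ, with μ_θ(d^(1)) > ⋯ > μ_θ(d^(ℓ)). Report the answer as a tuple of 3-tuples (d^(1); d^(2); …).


Barcode: M ≅ I[1,1], I[1,2], I[1,3], I[3,3]^2. HN layers by μ_θ (2 steps, strictly decreasing):
  μ^(1)=5; μ^(2)=-3

((0, 0, 3); (3, 2, 0))


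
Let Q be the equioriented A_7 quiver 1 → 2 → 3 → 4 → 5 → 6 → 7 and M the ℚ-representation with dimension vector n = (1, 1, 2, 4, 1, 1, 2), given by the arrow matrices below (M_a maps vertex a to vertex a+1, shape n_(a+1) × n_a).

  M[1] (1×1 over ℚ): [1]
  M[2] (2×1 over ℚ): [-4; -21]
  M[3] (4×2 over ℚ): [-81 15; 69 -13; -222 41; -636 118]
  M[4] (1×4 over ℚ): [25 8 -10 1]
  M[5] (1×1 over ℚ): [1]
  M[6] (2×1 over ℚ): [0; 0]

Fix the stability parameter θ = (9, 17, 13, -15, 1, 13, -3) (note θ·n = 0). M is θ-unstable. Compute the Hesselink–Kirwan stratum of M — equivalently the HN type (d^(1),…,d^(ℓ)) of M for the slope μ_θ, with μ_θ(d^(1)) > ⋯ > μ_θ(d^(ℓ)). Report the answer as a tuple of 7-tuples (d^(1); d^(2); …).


Barcode: M ≅ I[1,6], I[3,4], I[4,4]^2, I[7,7]^2. HN layers by μ_θ (5 steps, strictly decreasing):
  μ^(1)=13; μ^(2)=5; μ^(3)=-1; μ^(4)=-3; μ^(5)=-15

((0, 0, 0, 0, 0, 1, 0); (1, 1, 1, 1, 1, 0, 0); (0, 0, 1, 1, 0, 0, 0); (0, 0, 0, 0, 0, 0, 2); (0, 0, 0, 2, 0, 0, 0))


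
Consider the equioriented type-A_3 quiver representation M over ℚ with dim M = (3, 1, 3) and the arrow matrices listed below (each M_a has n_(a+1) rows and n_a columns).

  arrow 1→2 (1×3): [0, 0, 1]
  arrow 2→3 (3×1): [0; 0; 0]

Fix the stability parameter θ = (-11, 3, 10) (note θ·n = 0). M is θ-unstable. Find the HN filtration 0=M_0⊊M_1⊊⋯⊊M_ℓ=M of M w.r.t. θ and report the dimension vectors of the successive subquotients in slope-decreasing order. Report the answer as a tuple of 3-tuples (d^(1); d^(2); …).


Via rank(M_{q-1}∘⋯∘M_p): M ≅ I[1,1]^2, I[1,2], I[3,3]^3.
μ_θ-semistable layers: μ^(1)=10; μ^(2)=3; μ^(3)=-11

((0, 0, 3); (0, 1, 0); (3, 0, 0))


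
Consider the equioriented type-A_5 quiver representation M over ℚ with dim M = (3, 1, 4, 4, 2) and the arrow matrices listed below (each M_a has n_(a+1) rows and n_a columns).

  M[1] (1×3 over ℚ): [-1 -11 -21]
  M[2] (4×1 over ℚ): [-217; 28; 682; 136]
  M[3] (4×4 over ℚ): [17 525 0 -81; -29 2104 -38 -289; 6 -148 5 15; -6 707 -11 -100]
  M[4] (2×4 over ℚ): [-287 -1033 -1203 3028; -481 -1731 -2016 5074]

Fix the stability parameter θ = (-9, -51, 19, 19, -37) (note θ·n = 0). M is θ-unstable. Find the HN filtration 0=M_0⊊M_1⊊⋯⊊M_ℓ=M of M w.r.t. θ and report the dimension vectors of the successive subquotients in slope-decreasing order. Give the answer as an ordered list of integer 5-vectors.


Barcode: M ≅ I[1,1]^2, I[1,5], I[3,4]^2, I[3,5]. HN layers by μ_θ (4 steps, strictly decreasing):
  μ^(1)=19; μ^(2)=1/3; μ^(3)=-9; μ^(4)=-30

((0, 0, 2, 2, 0); (0, 0, 2, 2, 2); (2, 0, 0, 0, 0); (1, 1, 0, 0, 0))


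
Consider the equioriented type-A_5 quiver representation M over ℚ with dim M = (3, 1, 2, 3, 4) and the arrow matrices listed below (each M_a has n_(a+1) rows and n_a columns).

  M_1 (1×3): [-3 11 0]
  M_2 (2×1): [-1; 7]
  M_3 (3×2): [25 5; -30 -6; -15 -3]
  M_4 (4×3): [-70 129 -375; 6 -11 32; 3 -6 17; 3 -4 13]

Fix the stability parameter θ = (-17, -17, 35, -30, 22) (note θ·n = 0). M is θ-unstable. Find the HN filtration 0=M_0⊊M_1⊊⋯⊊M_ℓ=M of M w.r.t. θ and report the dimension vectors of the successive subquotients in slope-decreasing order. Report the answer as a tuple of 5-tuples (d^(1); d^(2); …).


Interval decomposition of M: I[1,1]^2, I[1,5], I[3,3], I[4,5]^2, I[5,5].
HN type (ℓ=5): μ^(1)=35; μ^(2)=22; μ^(3)=5/2; μ^(4)=-17; μ^(5)=-30

((0, 0, 1, 0, 0); (0, 0, 0, 0, 4); (0, 0, 1, 1, 0); (3, 1, 0, 0, 0); (0, 0, 0, 2, 0))


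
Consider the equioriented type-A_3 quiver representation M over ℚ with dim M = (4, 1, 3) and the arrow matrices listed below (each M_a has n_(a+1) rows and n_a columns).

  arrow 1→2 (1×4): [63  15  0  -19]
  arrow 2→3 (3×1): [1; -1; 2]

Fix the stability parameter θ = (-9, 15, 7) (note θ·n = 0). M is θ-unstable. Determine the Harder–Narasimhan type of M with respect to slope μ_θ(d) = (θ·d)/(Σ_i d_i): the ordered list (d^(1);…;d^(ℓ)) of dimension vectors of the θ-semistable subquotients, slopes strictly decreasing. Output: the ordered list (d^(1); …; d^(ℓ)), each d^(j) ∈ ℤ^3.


Via rank(M_{q-1}∘⋯∘M_p): M ≅ I[1,1]^3, I[1,3], I[3,3]^2.
μ_θ-semistable layers: μ^(1)=11; μ^(2)=7; μ^(3)=-9

((0, 1, 1); (0, 0, 2); (4, 0, 0))


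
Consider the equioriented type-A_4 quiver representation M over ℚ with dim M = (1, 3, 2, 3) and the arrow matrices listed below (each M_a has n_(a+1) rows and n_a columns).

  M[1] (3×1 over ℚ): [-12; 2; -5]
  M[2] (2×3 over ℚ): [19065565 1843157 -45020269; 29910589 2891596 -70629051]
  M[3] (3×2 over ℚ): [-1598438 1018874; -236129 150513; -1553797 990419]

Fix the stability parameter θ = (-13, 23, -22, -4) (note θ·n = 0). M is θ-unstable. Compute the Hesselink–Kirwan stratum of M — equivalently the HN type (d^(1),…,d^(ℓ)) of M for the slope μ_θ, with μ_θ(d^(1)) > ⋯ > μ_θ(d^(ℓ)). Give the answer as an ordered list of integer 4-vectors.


Interval decomposition of M: I[1,4], I[2,2], I[2,4], I[4,4].
HN type (ℓ=4): μ^(1)=23; μ^(2)=-1; μ^(3)=-4; μ^(4)=-13

((0, 1, 0, 0); (0, 2, 2, 2); (0, 0, 0, 1); (1, 0, 0, 0))


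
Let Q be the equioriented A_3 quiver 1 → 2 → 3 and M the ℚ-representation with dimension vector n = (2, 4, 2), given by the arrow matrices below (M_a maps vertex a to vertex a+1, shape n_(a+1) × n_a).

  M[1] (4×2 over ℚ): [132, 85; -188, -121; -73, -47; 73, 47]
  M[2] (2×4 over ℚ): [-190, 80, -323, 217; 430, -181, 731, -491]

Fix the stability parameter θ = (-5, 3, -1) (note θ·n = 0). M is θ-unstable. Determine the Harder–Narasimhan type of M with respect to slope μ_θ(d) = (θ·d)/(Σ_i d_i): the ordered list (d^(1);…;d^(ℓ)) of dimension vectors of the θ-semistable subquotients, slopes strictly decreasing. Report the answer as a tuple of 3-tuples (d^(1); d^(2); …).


Interval decomposition of M: I[1,2], I[1,3], I[2,2], I[2,3].
HN type (ℓ=3): μ^(1)=3; μ^(2)=1; μ^(3)=-5

((0, 2, 0); (0, 2, 2); (2, 0, 0))


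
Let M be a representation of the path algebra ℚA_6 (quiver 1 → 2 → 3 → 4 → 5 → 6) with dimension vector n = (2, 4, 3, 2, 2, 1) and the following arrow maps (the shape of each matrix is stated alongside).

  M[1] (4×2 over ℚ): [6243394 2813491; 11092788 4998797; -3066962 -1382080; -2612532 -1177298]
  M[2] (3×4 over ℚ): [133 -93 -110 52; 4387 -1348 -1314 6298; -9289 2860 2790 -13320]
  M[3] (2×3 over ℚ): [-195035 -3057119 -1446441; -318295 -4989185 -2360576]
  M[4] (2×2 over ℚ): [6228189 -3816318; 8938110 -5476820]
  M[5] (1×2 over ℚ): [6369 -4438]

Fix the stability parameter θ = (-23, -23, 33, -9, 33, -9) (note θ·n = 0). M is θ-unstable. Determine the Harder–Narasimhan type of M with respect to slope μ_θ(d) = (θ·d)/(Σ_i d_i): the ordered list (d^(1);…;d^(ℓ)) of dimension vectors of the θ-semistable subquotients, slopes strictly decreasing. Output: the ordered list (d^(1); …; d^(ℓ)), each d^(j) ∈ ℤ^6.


Barcode: M ≅ I[1,4], I[1,6], I[2,2], I[2,3], I[5,5]. HN layers by μ_θ (3 steps, strictly decreasing):
  μ^(1)=33; μ^(2)=12; μ^(3)=-23

((0, 0, 1, 0, 1, 0); (0, 0, 2, 2, 1, 1); (2, 4, 0, 0, 0, 0))


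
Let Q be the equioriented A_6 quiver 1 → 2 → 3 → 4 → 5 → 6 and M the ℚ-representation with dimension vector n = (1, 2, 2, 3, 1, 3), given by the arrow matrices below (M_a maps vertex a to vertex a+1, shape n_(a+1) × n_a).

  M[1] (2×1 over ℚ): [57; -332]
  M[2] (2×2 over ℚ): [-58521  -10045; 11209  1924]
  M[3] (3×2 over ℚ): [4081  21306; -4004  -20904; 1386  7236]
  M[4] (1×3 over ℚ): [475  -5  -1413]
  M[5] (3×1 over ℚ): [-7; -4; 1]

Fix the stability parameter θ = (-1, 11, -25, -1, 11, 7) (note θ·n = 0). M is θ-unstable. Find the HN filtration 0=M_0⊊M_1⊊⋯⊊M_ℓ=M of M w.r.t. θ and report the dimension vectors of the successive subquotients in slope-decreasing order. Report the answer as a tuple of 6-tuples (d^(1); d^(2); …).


Interval decomposition of M: I[1,6], I[2,3], I[4,4]^2, I[6,6]^2.
HN type (ℓ=5): μ^(1)=9; μ^(2)=7; μ^(3)=-1; μ^(4)=-5; μ^(5)=-7

((0, 0, 0, 0, 1, 1); (0, 0, 0, 0, 0, 2); (0, 0, 0, 3, 0, 0); (1, 1, 1, 0, 0, 0); (0, 1, 1, 0, 0, 0))


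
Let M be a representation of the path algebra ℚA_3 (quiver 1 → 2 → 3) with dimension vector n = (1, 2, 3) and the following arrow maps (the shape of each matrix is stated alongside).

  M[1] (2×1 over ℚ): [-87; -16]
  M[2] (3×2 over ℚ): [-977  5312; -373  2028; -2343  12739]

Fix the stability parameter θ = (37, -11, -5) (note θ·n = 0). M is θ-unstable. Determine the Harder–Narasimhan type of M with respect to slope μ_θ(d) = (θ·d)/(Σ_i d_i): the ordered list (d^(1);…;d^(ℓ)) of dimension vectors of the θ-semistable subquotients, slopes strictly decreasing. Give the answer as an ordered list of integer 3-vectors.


Via rank(M_{q-1}∘⋯∘M_p): M ≅ I[1,3], I[2,3], I[3,3].
μ_θ-semistable layers: μ^(1)=7; μ^(2)=-5; μ^(3)=-11

((1, 1, 1); (0, 0, 2); (0, 1, 0))


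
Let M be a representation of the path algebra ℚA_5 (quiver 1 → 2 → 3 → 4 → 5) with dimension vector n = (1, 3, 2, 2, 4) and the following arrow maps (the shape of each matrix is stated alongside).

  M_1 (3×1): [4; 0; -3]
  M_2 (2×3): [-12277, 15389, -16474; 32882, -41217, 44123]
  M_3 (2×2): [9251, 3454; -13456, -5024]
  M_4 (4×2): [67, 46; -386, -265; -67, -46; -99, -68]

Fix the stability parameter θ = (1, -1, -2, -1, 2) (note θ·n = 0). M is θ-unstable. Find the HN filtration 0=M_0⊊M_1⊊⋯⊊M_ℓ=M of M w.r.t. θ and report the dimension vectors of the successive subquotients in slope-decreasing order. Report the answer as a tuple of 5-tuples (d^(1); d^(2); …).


Barcode: M ≅ I[1,3], I[2,2], I[2,5], I[4,5], I[5,5]^2. HN layers by μ_θ (4 steps, strictly decreasing):
  μ^(1)=2; μ^(2)=-2/3; μ^(3)=-1; μ^(4)=-3/2

((0, 0, 0, 0, 4); (1, 1, 1, 0, 0); (0, 1, 0, 2, 0); (0, 1, 1, 0, 0))


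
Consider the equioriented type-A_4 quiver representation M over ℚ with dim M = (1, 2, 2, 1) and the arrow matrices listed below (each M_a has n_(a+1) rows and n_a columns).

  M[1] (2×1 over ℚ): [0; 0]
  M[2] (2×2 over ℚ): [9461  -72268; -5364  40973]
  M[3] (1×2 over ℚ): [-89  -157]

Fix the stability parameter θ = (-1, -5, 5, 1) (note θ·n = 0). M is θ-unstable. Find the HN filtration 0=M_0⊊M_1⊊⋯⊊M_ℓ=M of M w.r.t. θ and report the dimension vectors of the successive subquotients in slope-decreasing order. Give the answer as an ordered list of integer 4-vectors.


Via rank(M_{q-1}∘⋯∘M_p): M ≅ I[1,1], I[2,3], I[2,4].
μ_θ-semistable layers: μ^(1)=5; μ^(2)=3; μ^(3)=-1; μ^(4)=-5

((0, 0, 1, 0); (0, 0, 1, 1); (1, 0, 0, 0); (0, 2, 0, 0))


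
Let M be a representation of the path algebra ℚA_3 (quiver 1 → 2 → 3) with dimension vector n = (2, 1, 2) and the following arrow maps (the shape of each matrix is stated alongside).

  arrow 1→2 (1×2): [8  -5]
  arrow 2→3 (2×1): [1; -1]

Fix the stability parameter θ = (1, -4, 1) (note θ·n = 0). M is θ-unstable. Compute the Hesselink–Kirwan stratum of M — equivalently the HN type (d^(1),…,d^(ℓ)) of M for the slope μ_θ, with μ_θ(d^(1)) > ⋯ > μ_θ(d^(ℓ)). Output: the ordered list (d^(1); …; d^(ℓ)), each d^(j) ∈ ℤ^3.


Barcode: M ≅ I[1,1], I[1,3], I[3,3]. HN layers by μ_θ (2 steps, strictly decreasing):
  μ^(1)=1; μ^(2)=-3/2

((1, 0, 2); (1, 1, 0))


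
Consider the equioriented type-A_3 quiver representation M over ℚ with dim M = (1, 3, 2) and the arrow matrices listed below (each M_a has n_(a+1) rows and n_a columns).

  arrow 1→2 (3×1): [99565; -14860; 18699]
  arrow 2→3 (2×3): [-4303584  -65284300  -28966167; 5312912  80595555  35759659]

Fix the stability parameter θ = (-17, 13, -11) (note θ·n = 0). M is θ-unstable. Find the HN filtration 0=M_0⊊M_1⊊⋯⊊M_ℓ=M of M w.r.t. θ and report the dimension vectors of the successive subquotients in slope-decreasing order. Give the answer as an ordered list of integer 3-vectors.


Barcode: M ≅ I[1,3], I[2,2], I[2,3]. HN layers by μ_θ (3 steps, strictly decreasing):
  μ^(1)=13; μ^(2)=1; μ^(3)=-17

((0, 1, 0); (0, 2, 2); (1, 0, 0))


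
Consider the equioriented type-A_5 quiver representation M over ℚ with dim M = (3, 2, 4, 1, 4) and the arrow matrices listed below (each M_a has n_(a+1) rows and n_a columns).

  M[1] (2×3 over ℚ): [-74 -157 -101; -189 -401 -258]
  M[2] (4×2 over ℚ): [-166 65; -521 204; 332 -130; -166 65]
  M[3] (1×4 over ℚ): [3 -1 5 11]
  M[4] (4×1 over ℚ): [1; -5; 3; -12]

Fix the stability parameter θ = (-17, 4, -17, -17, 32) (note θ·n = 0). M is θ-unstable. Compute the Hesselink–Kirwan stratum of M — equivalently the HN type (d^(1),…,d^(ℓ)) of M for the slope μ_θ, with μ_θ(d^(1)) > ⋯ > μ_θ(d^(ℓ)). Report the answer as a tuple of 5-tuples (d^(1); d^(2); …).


Barcode: M ≅ I[1,1], I[1,3], I[1,5], I[3,3]^2, I[5,5]^3. HN layers by μ_θ (4 steps, strictly decreasing):
  μ^(1)=32; μ^(2)=-13/2; μ^(3)=-10; μ^(4)=-17

((0, 0, 0, 0, 4); (0, 1, 1, 0, 0); (0, 1, 1, 1, 0); (3, 0, 2, 0, 0))


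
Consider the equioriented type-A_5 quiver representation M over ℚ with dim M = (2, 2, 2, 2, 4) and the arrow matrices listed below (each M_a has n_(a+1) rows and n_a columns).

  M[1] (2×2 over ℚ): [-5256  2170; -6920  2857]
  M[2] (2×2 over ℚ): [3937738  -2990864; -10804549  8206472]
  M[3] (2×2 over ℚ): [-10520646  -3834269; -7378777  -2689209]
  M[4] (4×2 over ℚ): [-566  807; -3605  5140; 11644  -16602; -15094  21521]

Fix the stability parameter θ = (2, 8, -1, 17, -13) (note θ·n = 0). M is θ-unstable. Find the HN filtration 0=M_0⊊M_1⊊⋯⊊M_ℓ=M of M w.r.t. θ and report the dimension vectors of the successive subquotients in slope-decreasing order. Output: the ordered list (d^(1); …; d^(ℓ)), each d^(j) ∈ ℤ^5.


Interval decomposition of M: I[1,2], I[1,5], I[3,5], I[5,5]^2.
HN type (ℓ=5): μ^(1)=8; μ^(2)=11/4; μ^(3)=2; μ^(4)=-1; μ^(5)=-13

((0, 1, 0, 0, 0); (0, 1, 1, 1, 1); (2, 0, 0, 1, 1); (0, 0, 1, 0, 0); (0, 0, 0, 0, 2))


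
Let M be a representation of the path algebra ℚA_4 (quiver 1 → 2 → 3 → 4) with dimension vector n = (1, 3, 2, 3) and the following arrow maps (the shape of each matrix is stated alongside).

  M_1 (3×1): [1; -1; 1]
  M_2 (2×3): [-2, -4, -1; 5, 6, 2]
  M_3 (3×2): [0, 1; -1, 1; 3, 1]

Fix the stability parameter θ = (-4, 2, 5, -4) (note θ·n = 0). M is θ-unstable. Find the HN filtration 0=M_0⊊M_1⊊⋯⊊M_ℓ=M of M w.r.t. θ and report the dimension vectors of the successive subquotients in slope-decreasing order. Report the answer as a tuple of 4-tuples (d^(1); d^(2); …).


Barcode: M ≅ I[1,4], I[2,2], I[2,4], I[4,4]. HN layers by μ_θ (3 steps, strictly decreasing):
  μ^(1)=2; μ^(2)=1; μ^(3)=-4

((0, 1, 0, 0); (0, 2, 2, 2); (1, 0, 0, 1))


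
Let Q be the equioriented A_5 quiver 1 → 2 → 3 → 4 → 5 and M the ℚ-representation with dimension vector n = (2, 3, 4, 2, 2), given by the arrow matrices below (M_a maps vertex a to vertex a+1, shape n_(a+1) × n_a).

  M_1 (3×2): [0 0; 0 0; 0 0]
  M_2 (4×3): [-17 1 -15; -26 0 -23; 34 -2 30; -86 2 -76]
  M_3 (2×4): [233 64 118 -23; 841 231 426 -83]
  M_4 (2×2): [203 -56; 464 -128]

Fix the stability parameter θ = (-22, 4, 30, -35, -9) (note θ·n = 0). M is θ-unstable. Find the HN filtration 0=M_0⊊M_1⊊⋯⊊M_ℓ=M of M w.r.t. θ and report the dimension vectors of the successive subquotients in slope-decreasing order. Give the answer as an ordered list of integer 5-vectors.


Via rank(M_{q-1}∘⋯∘M_p): M ≅ I[1,1]^2, I[2,2], I[2,4], I[2,5], I[3,3]^2, I[5,5].
μ_θ-semistable layers: μ^(1)=30; μ^(2)=4; μ^(3)=-1/3; μ^(4)=-5/2; μ^(5)=-9; μ^(6)=-22

((0, 0, 2, 0, 0); (0, 1, 0, 0, 0); (0, 1, 1, 1, 0); (0, 1, 1, 1, 1); (0, 0, 0, 0, 1); (2, 0, 0, 0, 0))


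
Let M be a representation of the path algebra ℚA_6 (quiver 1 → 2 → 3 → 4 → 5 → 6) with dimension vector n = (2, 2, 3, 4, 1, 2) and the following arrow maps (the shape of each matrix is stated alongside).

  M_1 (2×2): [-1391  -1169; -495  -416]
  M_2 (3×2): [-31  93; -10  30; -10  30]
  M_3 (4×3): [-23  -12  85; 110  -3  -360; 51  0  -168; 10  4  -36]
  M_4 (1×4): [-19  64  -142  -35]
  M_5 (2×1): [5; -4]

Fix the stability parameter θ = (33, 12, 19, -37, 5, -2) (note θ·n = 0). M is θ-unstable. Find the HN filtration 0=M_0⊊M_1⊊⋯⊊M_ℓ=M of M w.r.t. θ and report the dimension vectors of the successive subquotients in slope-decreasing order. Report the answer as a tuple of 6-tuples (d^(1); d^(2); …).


Interval decomposition of M: I[1,2], I[1,6], I[3,4]^2, I[4,4], I[6,6].
HN type (ℓ=5): μ^(1)=45/2; μ^(2)=5; μ^(3)=-2; μ^(4)=-9; μ^(5)=-37

((1, 1, 0, 0, 0, 0); (1, 1, 1, 1, 1, 1); (0, 0, 0, 0, 0, 1); (0, 0, 2, 2, 0, 0); (0, 0, 0, 1, 0, 0))


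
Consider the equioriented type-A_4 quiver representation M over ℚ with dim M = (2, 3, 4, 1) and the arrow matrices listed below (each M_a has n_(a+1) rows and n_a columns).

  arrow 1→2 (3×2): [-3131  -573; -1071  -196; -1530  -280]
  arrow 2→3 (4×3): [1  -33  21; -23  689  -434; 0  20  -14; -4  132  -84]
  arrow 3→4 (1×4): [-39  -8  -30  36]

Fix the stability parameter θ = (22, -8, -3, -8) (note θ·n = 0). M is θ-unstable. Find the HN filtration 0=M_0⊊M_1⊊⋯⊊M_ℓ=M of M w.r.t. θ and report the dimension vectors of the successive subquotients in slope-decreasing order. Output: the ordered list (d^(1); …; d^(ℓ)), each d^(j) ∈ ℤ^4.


Interval decomposition of M: I[1,2], I[1,4], I[2,3], I[3,3]^2.
HN type (ℓ=4): μ^(1)=7; μ^(2)=3/4; μ^(3)=-3; μ^(4)=-8

((1, 1, 0, 0); (1, 1, 1, 1); (0, 0, 3, 0); (0, 1, 0, 0))


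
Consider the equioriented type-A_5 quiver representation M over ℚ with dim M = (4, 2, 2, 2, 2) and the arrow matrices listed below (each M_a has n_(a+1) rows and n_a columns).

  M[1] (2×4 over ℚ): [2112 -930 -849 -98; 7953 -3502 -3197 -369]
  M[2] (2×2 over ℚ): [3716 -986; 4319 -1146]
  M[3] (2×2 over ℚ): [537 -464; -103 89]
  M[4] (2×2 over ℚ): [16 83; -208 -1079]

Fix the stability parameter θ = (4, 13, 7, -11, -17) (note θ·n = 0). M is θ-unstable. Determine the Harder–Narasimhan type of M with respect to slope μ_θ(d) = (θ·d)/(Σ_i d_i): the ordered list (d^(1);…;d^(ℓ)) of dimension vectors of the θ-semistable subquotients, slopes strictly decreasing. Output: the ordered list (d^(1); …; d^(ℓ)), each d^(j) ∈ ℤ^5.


Via rank(M_{q-1}∘⋯∘M_p): M ≅ I[1,1]^2, I[1,4], I[1,5], I[5,5].
μ_θ-semistable layers: μ^(1)=4; μ^(2)=13/4; μ^(3)=-4/5; μ^(4)=-17

((2, 0, 0, 0, 0); (1, 1, 1, 1, 0); (1, 1, 1, 1, 1); (0, 0, 0, 0, 1))


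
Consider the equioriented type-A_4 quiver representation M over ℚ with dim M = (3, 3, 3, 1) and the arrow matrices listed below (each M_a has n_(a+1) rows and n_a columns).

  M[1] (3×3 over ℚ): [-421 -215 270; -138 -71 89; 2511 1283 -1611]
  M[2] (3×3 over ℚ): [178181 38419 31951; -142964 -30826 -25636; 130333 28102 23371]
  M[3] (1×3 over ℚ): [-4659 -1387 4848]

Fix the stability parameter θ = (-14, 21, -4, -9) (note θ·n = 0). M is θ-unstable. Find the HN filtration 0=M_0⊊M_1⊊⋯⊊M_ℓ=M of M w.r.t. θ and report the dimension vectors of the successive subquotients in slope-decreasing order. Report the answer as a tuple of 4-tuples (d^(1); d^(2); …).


Via rank(M_{q-1}∘⋯∘M_p): M ≅ I[1,2], I[1,3], I[1,4], I[3,3].
μ_θ-semistable layers: μ^(1)=21; μ^(2)=17/2; μ^(3)=8/3; μ^(4)=-4; μ^(5)=-14

((0, 1, 0, 0); (0, 1, 1, 0); (0, 1, 1, 1); (0, 0, 1, 0); (3, 0, 0, 0))


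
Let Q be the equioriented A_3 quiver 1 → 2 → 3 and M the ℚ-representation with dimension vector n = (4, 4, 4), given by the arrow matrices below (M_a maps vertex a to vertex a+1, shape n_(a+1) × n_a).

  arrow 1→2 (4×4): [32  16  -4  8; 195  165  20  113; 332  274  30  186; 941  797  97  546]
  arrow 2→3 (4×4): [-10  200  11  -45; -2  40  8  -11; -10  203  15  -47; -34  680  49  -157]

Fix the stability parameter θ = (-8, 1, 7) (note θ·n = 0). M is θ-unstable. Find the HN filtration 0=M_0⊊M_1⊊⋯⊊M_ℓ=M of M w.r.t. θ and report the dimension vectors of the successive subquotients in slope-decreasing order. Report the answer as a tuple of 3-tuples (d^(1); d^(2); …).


Barcode: M ≅ I[1,2], I[1,3]^3, I[3,3]. HN layers by μ_θ (3 steps, strictly decreasing):
  μ^(1)=7; μ^(2)=1; μ^(3)=-8

((0, 0, 4); (0, 4, 0); (4, 0, 0))


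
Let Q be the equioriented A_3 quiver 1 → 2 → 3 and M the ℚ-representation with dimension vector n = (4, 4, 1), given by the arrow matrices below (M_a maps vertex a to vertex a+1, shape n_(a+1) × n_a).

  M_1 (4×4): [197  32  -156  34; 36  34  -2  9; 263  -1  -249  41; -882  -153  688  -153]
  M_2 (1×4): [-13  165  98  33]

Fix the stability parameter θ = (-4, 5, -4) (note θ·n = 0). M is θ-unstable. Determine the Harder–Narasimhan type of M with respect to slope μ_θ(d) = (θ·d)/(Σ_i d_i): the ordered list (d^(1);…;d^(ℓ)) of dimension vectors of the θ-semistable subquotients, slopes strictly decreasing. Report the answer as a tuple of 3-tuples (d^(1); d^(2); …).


Via rank(M_{q-1}∘⋯∘M_p): M ≅ I[1,2]^3, I[1,3].
μ_θ-semistable layers: μ^(1)=5; μ^(2)=1/2; μ^(3)=-4

((0, 3, 0); (0, 1, 1); (4, 0, 0))


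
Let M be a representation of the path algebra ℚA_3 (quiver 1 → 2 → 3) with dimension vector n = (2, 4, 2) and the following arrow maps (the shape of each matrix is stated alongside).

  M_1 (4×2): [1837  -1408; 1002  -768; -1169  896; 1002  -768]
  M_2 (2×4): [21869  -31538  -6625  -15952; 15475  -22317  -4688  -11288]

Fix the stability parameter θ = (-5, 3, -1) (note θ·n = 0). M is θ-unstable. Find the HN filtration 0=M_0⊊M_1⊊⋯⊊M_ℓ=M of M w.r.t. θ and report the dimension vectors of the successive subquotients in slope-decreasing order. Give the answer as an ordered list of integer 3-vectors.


Barcode: M ≅ I[1,1], I[1,3], I[2,2]^2, I[2,3]. HN layers by μ_θ (3 steps, strictly decreasing):
  μ^(1)=3; μ^(2)=1; μ^(3)=-5

((0, 2, 0); (0, 2, 2); (2, 0, 0))


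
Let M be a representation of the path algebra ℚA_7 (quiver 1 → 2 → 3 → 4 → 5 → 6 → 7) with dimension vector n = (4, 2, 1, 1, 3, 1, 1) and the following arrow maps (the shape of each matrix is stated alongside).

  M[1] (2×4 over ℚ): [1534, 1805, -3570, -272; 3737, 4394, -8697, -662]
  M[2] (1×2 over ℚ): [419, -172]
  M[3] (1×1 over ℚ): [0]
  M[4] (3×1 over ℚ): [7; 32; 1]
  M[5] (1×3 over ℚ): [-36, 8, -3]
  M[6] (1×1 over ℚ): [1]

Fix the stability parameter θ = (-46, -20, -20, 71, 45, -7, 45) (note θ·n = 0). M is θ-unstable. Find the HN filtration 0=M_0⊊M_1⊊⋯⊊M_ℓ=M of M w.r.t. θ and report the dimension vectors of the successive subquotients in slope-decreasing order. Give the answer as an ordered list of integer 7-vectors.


Interval decomposition of M: I[1,1]^2, I[1,2], I[1,3], I[4,7], I[5,5]^2.
HN type (ℓ=4): μ^(1)=45; μ^(2)=109/3; μ^(3)=-20; μ^(4)=-46

((0, 0, 0, 0, 2, 0, 1); (0, 0, 0, 1, 1, 1, 0); (0, 2, 1, 0, 0, 0, 0); (4, 0, 0, 0, 0, 0, 0))


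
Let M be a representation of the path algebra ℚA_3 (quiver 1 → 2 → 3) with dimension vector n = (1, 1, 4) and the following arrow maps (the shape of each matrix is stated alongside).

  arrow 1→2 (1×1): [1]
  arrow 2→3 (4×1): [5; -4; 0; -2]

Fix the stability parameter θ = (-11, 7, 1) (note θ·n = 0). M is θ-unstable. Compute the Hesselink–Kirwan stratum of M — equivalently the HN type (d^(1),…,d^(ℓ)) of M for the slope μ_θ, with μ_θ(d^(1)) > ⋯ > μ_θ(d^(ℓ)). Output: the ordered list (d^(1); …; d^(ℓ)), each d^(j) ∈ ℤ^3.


Barcode: M ≅ I[1,3], I[3,3]^3. HN layers by μ_θ (3 steps, strictly decreasing):
  μ^(1)=4; μ^(2)=1; μ^(3)=-11

((0, 1, 1); (0, 0, 3); (1, 0, 0))


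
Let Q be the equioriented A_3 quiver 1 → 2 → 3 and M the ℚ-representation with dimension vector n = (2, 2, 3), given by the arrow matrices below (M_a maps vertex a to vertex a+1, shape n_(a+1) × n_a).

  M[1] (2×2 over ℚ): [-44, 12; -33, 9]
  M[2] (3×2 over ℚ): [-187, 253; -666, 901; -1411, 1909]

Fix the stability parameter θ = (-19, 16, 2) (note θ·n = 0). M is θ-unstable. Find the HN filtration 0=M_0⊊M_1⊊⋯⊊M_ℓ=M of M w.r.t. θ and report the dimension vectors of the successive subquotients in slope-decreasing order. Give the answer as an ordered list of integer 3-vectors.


Via rank(M_{q-1}∘⋯∘M_p): M ≅ I[1,1], I[1,3], I[2,3], I[3,3].
μ_θ-semistable layers: μ^(1)=9; μ^(2)=2; μ^(3)=-19

((0, 2, 2); (0, 0, 1); (2, 0, 0))


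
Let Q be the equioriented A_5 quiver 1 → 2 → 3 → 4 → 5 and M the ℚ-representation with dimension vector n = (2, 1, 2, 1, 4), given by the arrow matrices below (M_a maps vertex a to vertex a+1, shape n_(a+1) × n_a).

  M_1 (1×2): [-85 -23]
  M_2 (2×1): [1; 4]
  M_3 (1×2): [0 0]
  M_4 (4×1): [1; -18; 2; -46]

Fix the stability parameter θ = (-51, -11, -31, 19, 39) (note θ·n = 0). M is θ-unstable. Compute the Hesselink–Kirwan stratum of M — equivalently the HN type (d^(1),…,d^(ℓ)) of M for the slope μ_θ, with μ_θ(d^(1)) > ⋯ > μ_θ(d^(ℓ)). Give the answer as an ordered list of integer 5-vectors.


Via rank(M_{q-1}∘⋯∘M_p): M ≅ I[1,1], I[1,3], I[3,3], I[4,5], I[5,5]^3.
μ_θ-semistable layers: μ^(1)=39; μ^(2)=19; μ^(3)=-21; μ^(4)=-31; μ^(5)=-51

((0, 0, 0, 0, 4); (0, 0, 0, 1, 0); (0, 1, 1, 0, 0); (0, 0, 1, 0, 0); (2, 0, 0, 0, 0))


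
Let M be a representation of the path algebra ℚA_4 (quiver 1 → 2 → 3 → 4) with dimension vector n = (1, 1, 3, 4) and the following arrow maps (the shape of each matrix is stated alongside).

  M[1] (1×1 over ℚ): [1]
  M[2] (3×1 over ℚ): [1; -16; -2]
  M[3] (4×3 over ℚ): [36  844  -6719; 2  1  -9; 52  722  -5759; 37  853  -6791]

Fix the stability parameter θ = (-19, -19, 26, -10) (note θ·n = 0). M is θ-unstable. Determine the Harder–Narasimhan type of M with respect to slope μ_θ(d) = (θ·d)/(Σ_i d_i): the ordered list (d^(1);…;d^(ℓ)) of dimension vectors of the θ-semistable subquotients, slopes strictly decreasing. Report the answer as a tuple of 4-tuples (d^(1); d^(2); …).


Interval decomposition of M: I[1,4], I[3,4]^2, I[4,4].
HN type (ℓ=3): μ^(1)=8; μ^(2)=-10; μ^(3)=-19

((0, 0, 3, 3); (0, 0, 0, 1); (1, 1, 0, 0))


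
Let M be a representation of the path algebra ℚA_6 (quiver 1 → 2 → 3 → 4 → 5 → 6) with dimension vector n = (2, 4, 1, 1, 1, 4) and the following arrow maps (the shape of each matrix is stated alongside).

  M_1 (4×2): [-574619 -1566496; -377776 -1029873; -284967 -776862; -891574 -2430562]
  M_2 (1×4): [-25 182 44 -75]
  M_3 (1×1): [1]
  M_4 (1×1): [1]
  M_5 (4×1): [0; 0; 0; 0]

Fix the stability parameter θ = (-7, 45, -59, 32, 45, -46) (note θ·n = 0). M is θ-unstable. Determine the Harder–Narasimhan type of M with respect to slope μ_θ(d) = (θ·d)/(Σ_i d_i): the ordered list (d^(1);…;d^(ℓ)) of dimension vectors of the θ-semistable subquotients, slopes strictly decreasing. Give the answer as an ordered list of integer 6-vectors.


Barcode: M ≅ I[1,2], I[1,5], I[2,2]^2, I[6,6]^4. HN layers by μ_θ (4 steps, strictly decreasing):
  μ^(1)=45; μ^(2)=32; μ^(3)=-7; μ^(4)=-46

((0, 3, 0, 0, 1, 0); (0, 0, 0, 1, 0, 0); (2, 1, 1, 0, 0, 0); (0, 0, 0, 0, 0, 4))


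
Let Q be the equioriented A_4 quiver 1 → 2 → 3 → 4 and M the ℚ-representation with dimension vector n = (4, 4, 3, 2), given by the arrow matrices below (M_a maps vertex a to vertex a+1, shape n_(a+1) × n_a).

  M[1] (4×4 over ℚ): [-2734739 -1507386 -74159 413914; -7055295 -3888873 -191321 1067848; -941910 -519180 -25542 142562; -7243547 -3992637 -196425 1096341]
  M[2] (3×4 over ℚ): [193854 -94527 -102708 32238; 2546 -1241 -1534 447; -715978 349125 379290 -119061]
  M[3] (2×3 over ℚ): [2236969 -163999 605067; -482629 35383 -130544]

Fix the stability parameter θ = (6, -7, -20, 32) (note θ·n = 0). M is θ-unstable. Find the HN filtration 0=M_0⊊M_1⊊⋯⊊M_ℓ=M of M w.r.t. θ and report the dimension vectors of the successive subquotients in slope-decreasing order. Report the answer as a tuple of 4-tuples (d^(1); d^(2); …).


Interval decomposition of M: I[1,1], I[1,2], I[1,4]^2, I[2,2], I[3,3].
HN type (ℓ=5): μ^(1)=32; μ^(2)=6; μ^(3)=-1/2; μ^(4)=-7; μ^(5)=-20

((0, 0, 0, 2); (1, 0, 0, 0); (1, 1, 0, 0); (2, 3, 2, 0); (0, 0, 1, 0))


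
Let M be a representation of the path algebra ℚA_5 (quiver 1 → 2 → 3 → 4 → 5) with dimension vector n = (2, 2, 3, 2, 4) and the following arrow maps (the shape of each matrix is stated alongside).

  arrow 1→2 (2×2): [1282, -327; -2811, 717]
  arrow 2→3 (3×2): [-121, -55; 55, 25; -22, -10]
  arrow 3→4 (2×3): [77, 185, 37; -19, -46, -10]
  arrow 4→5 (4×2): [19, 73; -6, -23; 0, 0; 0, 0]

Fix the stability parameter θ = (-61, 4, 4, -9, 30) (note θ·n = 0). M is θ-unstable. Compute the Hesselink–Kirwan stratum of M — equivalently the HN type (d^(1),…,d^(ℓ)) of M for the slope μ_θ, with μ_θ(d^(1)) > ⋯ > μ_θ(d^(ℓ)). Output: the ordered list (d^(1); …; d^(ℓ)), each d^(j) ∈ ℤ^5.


Barcode: M ≅ I[1,2], I[1,5], I[3,3], I[3,5], I[5,5]^2. HN layers by μ_θ (5 steps, strictly decreasing):
  μ^(1)=30; μ^(2)=4; μ^(3)=-1/3; μ^(4)=-5/2; μ^(5)=-61

((0, 0, 0, 0, 4); (0, 1, 1, 0, 0); (0, 1, 1, 1, 0); (0, 0, 1, 1, 0); (2, 0, 0, 0, 0))


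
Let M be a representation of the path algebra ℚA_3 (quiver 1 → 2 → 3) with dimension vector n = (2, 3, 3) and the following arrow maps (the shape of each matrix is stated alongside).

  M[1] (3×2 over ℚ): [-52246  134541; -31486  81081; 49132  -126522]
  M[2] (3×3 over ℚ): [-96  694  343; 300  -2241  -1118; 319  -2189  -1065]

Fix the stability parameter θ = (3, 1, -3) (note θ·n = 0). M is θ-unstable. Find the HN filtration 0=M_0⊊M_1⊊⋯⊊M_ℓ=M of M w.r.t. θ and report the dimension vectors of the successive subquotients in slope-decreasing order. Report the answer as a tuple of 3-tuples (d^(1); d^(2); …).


Interval decomposition of M: I[1,1], I[1,3], I[2,3]^2.
HN type (ℓ=3): μ^(1)=3; μ^(2)=1/3; μ^(3)=-1

((1, 0, 0); (1, 1, 1); (0, 2, 2))


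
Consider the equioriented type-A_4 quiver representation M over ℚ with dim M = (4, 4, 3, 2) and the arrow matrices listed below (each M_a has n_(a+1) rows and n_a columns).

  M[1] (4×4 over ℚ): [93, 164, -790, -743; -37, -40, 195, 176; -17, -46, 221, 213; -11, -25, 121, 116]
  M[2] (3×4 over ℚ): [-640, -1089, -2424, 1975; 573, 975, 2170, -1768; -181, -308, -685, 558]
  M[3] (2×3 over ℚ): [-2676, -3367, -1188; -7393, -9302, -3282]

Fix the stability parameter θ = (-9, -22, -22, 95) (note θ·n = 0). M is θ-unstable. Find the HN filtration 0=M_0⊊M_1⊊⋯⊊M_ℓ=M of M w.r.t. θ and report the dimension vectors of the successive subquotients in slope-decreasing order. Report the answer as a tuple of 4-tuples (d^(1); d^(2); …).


Barcode: M ≅ I[1,2], I[1,3], I[1,4]^2. HN layers by μ_θ (3 steps, strictly decreasing):
  μ^(1)=95; μ^(2)=-31/2; μ^(3)=-53/3

((0, 0, 0, 2); (1, 1, 0, 0); (3, 3, 3, 0))


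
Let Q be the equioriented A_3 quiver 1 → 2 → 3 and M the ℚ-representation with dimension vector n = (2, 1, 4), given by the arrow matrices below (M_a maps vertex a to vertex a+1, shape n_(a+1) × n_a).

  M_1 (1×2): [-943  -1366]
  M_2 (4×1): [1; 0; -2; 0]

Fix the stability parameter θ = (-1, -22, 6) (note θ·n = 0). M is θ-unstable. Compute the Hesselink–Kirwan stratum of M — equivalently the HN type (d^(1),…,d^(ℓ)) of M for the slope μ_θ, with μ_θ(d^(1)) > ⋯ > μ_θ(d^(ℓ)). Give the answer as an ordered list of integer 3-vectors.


Barcode: M ≅ I[1,1], I[1,3], I[3,3]^3. HN layers by μ_θ (3 steps, strictly decreasing):
  μ^(1)=6; μ^(2)=-1; μ^(3)=-23/2

((0, 0, 4); (1, 0, 0); (1, 1, 0))


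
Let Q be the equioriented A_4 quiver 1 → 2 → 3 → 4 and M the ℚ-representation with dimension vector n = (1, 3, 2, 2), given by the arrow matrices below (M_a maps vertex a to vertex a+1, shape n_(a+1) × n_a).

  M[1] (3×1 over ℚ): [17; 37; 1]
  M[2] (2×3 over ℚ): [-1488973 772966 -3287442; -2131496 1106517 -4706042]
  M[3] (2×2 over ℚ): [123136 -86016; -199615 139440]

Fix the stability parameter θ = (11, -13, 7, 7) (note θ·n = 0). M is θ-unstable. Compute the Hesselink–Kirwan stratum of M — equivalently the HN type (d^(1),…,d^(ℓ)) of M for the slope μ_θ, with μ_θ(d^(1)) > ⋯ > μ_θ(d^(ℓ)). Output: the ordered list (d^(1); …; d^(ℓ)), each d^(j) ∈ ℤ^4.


Barcode: M ≅ I[1,4], I[2,2], I[2,3], I[4,4]. HN layers by μ_θ (3 steps, strictly decreasing):
  μ^(1)=7; μ^(2)=-1; μ^(3)=-13

((0, 0, 2, 2); (1, 1, 0, 0); (0, 2, 0, 0))
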